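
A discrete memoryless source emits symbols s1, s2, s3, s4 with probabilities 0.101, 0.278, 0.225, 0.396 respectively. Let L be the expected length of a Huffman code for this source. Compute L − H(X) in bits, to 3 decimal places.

Entropy H = −Σ p log₂ p ≈ 1.8609 bits.
Huffman merges: 101/1000+9/40→163/500; 139/500+163/500→151/250; 99/250+151/250→1. L = 193/100 ≈ 1.9300.
L − H = 1.9300 − 1.8609 = 0.069 bits.

0.069 bits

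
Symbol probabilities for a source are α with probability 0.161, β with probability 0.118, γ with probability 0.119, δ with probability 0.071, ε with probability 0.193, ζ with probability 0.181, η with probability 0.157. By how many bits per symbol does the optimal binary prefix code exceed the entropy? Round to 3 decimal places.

0.059 bits

Entropy H = −Σ p log₂ p ≈ 2.7482 bits.
Huffman merges: 71/1000+59/500→189/1000; 119/1000+157/1000→69/250; 161/1000+181/1000→171/500; 189/1000+193/1000→191/500; 69/250+171/500→309/500; 191/500+309/500→1. L = 2807/1000 ≈ 2.8070.
L − H = 2.8070 − 2.7482 = 0.059 bits.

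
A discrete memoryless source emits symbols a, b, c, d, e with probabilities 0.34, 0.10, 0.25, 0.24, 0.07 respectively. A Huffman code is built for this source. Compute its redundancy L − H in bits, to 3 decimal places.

0.046 bits

Entropy H = −Σ p log₂ p ≈ 2.1241 bits.
Huffman merges: 7/100+1/10→17/100; 17/100+6/25→41/100; 1/4+17/50→59/100; 41/100+59/100→1. L = 217/100 ≈ 2.1700.
L − H = 2.1700 − 2.1241 = 0.046 bits.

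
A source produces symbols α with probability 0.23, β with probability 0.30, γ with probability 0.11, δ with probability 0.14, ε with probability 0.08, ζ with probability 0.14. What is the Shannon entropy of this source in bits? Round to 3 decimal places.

H = −Σ pᵢ log₂ pᵢ.
−0.23·log₂(0.23) = 0.4877
−0.30·log₂(0.30) = 0.5211
−0.11·log₂(0.11) = 0.3503
−0.14·log₂(0.14) = 0.3971
−0.08·log₂(0.08) = 0.2915
−0.14·log₂(0.14) = 0.3971
Sum ≈ 2.4448 → 2.445 bits.

2.445 bits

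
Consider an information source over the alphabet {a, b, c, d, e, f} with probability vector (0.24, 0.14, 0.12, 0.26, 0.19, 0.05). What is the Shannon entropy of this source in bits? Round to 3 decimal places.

H = −Σ pᵢ log₂ pᵢ.
−0.24·log₂(0.24) = 0.4941
−0.14·log₂(0.14) = 0.3971
−0.12·log₂(0.12) = 0.3671
−0.26·log₂(0.26) = 0.5053
−0.19·log₂(0.19) = 0.4552
−0.05·log₂(0.05) = 0.2161
Sum ≈ 2.4349 → 2.435 bits.

2.435 bits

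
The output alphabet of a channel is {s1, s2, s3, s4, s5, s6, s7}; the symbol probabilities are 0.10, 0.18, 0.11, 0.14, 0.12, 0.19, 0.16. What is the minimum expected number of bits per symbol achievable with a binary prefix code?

Repeatedly combine the two least-probable nodes; the expected code length is the sum of the merged weights.
merge 1/10 + 11/100 → 21/100
merge 3/25 + 7/50 → 13/50
merge 4/25 + 9/50 → 17/50
merge 19/100 + 21/100 → 2/5
merge 13/50 + 17/50 → 3/5
merge 2/5 + 3/5 → 1
L = 21/100 + 13/50 + 17/50 + 2/5 + 3/5 + 1 = 281/100 = 2.81 bits/symbol.

2.81 bits/symbol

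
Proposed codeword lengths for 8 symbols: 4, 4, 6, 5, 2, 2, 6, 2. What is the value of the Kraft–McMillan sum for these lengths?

0.9375

With common denominator 2^6 = 64: Σ 2^(−ℓᵢ) = 4/64 + 4/64 + 1/64 + 2/64 + 16/64 + 16/64 + 1/64 + 16/64 = 60/64 = 0.9375.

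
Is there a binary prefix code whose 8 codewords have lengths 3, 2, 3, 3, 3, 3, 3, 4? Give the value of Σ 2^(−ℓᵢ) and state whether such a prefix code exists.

1.0625; no

With common denominator 2^4 = 16: Σ 2^(−ℓᵢ) = 2/16 + 4/16 + 2/16 + 2/16 + 2/16 + 2/16 + 2/16 + 1/16 = 17/16 = 1.0625.
Kraft's inequality requires Σ ≤ 1; here Σ = 1.0625 > 1, so no such prefix code exists.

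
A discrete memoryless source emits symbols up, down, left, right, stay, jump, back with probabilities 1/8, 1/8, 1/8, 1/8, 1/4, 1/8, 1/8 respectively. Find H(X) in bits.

Each probability is a power of 1/2, so log₂(1/p) is an integer.
H = Σ p·log₂(1/p) = 1/8·3 + 1/8·3 + 1/8·3 + 1/8·3 + 1/4·2 + 1/8·3 + 1/8·3 = 2.75 bits.

2.75 bits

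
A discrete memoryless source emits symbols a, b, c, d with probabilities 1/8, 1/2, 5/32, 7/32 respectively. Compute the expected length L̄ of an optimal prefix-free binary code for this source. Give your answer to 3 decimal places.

Repeatedly combine the two least-probable nodes; the expected code length is the sum of the merged weights.
merge 1/8 + 5/32 → 9/32
merge 7/32 + 9/32 → 1/2
merge 1/2 + 1/2 → 1
L = 9/32 + 1/2 + 1 = 57/32 ≈ 1.781 bits/symbol.

1.781 bits/symbol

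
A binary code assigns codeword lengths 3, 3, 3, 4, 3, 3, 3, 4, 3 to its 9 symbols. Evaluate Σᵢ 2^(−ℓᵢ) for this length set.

1

With common denominator 2^4 = 16: Σ 2^(−ℓᵢ) = 2/16 + 2/16 + 2/16 + 1/16 + 2/16 + 2/16 + 2/16 + 1/16 + 2/16 = 16/16 = 1.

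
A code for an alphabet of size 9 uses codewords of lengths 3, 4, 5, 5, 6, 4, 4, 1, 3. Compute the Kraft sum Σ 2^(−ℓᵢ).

With common denominator 2^6 = 64: Σ 2^(−ℓᵢ) = 8/64 + 4/64 + 2/64 + 2/64 + 1/64 + 4/64 + 4/64 + 32/64 + 8/64 = 65/64 = 1.015625.

1.015625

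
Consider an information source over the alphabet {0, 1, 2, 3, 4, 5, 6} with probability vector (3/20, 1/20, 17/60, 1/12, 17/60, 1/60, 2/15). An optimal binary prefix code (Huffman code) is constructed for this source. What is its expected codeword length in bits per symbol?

Repeatedly combine the two least-probable nodes; the expected code length is the sum of the merged weights.
merge 1/60 + 1/20 → 1/15
merge 1/15 + 1/12 → 3/20
merge 2/15 + 3/20 → 17/60
merge 3/20 + 17/60 → 13/30
merge 17/60 + 17/60 → 17/30
merge 13/30 + 17/30 → 1
L = 1/15 + 3/20 + 17/60 + 13/30 + 17/30 + 1 = 5/2 = 2.5 bits/symbol.

2.5 bits/symbol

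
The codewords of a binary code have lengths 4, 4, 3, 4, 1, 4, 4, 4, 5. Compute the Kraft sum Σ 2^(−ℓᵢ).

With common denominator 2^5 = 32: Σ 2^(−ℓᵢ) = 2/32 + 2/32 + 4/32 + 2/32 + 16/32 + 2/32 + 2/32 + 2/32 + 1/32 = 33/32 = 1.03125.

1.03125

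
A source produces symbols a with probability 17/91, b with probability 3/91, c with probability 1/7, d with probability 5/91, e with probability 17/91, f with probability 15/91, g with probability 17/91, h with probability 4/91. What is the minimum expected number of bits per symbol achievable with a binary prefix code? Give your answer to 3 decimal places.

Repeatedly combine the two least-probable nodes; the expected code length is the sum of the merged weights.
merge 3/91 + 4/91 → 1/13
merge 5/91 + 1/13 → 12/91
merge 12/91 + 1/7 → 25/91
merge 15/91 + 17/91 → 32/91
merge 17/91 + 17/91 → 34/91
merge 25/91 + 32/91 → 57/91
merge 34/91 + 57/91 → 1
L = 1/13 + 12/91 + 25/91 + 32/91 + 34/91 + 57/91 + 1 = 258/91 ≈ 2.835 bits/symbol.

2.835 bits/symbol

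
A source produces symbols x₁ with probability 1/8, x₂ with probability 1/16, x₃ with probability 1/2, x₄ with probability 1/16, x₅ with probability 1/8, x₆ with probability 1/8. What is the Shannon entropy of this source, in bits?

2.125 bits

Each probability is a power of 1/2, so log₂(1/p) is an integer.
H = Σ p·log₂(1/p) = 1/8·3 + 1/16·4 + 1/2·1 + 1/16·4 + 1/8·3 + 1/8·3 = 2.125 bits.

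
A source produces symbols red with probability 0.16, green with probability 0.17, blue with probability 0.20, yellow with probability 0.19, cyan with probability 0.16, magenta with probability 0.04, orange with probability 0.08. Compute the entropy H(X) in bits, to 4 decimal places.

H = −Σ pᵢ log₂ pᵢ.
−0.16·log₂(0.16) = 0.4230
−0.17·log₂(0.17) = 0.4346
−0.20·log₂(0.20) = 0.4644
−0.19·log₂(0.19) = 0.4552
−0.16·log₂(0.16) = 0.4230
−0.04·log₂(0.04) = 0.1858
−0.08·log₂(0.08) = 0.2915
Sum ≈ 2.6775 → 2.6775 bits.

2.6775 bits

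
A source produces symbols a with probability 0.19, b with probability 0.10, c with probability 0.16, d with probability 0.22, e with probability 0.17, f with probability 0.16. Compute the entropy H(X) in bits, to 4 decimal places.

H = −Σ pᵢ log₂ pᵢ.
−0.19·log₂(0.19) = 0.4552
−0.10·log₂(0.10) = 0.3322
−0.16·log₂(0.16) = 0.4230
−0.22·log₂(0.22) = 0.4806
−0.17·log₂(0.17) = 0.4346
−0.16·log₂(0.16) = 0.4230
Sum ≈ 2.5486 → 2.5486 bits.

2.5486 bits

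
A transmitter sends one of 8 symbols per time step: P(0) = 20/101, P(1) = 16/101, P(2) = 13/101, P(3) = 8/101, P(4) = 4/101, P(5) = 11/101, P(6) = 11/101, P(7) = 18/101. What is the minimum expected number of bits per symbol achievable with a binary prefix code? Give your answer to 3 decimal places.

Repeatedly combine the two least-probable nodes; the expected code length is the sum of the merged weights.
merge 4/101 + 8/101 → 12/101
merge 11/101 + 11/101 → 22/101
merge 12/101 + 13/101 → 25/101
merge 16/101 + 18/101 → 34/101
merge 20/101 + 22/101 → 42/101
merge 25/101 + 34/101 → 59/101
merge 42/101 + 59/101 → 1
L = 12/101 + 22/101 + 25/101 + 34/101 + 42/101 + 59/101 + 1 = 295/101 ≈ 2.921 bits/symbol.

2.921 bits/symbol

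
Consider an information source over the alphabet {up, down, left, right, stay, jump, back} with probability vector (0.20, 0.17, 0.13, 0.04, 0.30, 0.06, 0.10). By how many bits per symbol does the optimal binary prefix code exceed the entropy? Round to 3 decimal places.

Entropy H = −Σ p log₂ p ≈ 2.5642 bits.
Huffman merges: 1/25+3/50→1/10; 1/10+1/10→1/5; 13/100+17/100→3/10; 1/5+1/5→2/5; 3/10+3/10→3/5; 2/5+3/5→1. L = 13/5 ≈ 2.6000.
L − H = 2.6000 − 2.5642 = 0.036 bits.

0.036 bits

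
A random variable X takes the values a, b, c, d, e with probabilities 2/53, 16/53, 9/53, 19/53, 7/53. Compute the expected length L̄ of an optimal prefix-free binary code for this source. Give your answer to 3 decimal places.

2.151 bits/symbol

Repeatedly combine the two least-probable nodes; the expected code length is the sum of the merged weights.
merge 2/53 + 7/53 → 9/53
merge 9/53 + 9/53 → 18/53
merge 16/53 + 18/53 → 34/53
merge 19/53 + 34/53 → 1
L = 9/53 + 18/53 + 34/53 + 1 = 114/53 ≈ 2.151 bits/symbol.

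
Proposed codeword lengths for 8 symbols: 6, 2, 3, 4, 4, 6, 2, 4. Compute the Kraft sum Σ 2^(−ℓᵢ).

0.84375

With common denominator 2^6 = 64: Σ 2^(−ℓᵢ) = 1/64 + 16/64 + 8/64 + 4/64 + 4/64 + 1/64 + 16/64 + 4/64 = 54/64 = 0.84375.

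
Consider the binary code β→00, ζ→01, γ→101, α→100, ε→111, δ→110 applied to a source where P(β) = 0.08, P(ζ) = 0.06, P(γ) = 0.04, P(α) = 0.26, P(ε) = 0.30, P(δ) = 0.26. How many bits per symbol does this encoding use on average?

L̄ = Σ pᵢ·ℓᵢ = 0.08·2 + 0.06·2 + 0.04·3 + 0.26·3 + 0.30·3 + 0.26·3 = 2.86 bits/symbol.

2.86 bits/symbol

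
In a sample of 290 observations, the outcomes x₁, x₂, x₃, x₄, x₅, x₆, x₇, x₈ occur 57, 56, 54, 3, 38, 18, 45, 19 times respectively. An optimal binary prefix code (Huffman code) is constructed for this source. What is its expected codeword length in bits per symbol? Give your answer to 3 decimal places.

2.821 bits/symbol

Probabilities are the counts divided by 290.
Repeatedly combine the two least-probable nodes; the expected code length is the sum of the merged weights.
merge 3/290 + 9/145 → 21/290
merge 19/290 + 21/290 → 4/29
merge 19/145 + 4/29 → 39/145
merge 9/58 + 27/145 → 99/290
merge 28/145 + 57/290 → 113/290
merge 39/145 + 99/290 → 177/290
merge 113/290 + 177/290 → 1
L = 21/290 + 4/29 + 39/145 + 99/290 + 113/290 + 177/290 + 1 = 409/145 ≈ 2.821 bits/symbol.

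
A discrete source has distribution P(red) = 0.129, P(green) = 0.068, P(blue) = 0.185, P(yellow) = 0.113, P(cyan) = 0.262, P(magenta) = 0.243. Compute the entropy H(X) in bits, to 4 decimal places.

2.4529 bits

H = −Σ pᵢ log₂ pᵢ.
−0.129·log₂(0.129) = 0.3811
−0.068·log₂(0.068) = 0.2637
−0.185·log₂(0.185) = 0.4504
−0.113·log₂(0.113) = 0.3555
−0.262·log₂(0.262) = 0.5063
−0.243·log₂(0.243) = 0.4960
Sum ≈ 2.4529 → 2.4529 bits.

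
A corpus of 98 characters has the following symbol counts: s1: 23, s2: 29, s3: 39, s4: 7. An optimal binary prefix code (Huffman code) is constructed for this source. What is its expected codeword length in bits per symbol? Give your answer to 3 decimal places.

1.908 bits/symbol

Probabilities are the counts divided by 98.
Repeatedly combine the two least-probable nodes; the expected code length is the sum of the merged weights.
merge 1/14 + 23/98 → 15/49
merge 29/98 + 15/49 → 59/98
merge 39/98 + 59/98 → 1
L = 15/49 + 59/98 + 1 = 187/98 ≈ 1.908 bits/symbol.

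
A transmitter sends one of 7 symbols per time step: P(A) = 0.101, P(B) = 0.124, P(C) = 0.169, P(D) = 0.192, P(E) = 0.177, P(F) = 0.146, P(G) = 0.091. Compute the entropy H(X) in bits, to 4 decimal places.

H = −Σ pᵢ log₂ pᵢ.
−0.101·log₂(0.101) = 0.3341
−0.124·log₂(0.124) = 0.3734
−0.169·log₂(0.169) = 0.4335
−0.192·log₂(0.192) = 0.4571
−0.177·log₂(0.177) = 0.4422
−0.146·log₂(0.146) = 0.4053
−0.091·log₂(0.091) = 0.3147
Sum ≈ 2.7602 → 2.7602 bits.

2.7602 bits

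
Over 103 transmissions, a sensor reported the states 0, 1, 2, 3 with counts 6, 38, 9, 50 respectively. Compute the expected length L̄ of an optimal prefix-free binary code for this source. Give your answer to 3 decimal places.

1.660 bits/symbol

Probabilities are the counts divided by 103.
Repeatedly combine the two least-probable nodes; the expected code length is the sum of the merged weights.
merge 6/103 + 9/103 → 15/103
merge 15/103 + 38/103 → 53/103
merge 50/103 + 53/103 → 1
L = 15/103 + 53/103 + 1 = 171/103 ≈ 1.660 bits/symbol.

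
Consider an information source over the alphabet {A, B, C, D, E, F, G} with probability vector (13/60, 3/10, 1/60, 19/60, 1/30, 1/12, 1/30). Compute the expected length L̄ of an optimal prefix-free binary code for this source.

Repeatedly combine the two least-probable nodes; the expected code length is the sum of the merged weights.
merge 1/60 + 1/30 → 1/20
merge 1/30 + 1/20 → 1/12
merge 1/12 + 1/12 → 1/6
merge 1/6 + 13/60 → 23/60
merge 3/10 + 19/60 → 37/60
merge 23/60 + 37/60 → 1
L = 1/20 + 1/12 + 1/6 + 23/60 + 37/60 + 1 = 23/10 = 2.3 bits/symbol.

2.3 bits/symbol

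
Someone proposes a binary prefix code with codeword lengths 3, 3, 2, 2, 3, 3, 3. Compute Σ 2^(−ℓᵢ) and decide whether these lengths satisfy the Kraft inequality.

With common denominator 2^3 = 8: Σ 2^(−ℓᵢ) = 1/8 + 1/8 + 2/8 + 2/8 + 1/8 + 1/8 + 1/8 = 9/8 = 1.125.
Kraft's inequality requires Σ ≤ 1; here Σ = 1.125 > 1, so no such prefix code exists.

1.125; no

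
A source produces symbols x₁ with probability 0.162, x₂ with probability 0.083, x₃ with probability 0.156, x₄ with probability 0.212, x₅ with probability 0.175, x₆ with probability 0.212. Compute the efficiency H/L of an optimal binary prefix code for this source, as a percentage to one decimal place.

98.2%

Entropy H = −Σ p log₂ p ≈ 2.5305 bits.
Huffman merges: 83/1000+39/250→239/1000; 81/500+7/40→337/1000; 53/250+53/250→53/125; 239/1000+337/1000→72/125; 53/125+72/125→1. L = 322/125 ≈ 2.5760.
Efficiency = H/L = 2.5305/2.5760 = 98.2%.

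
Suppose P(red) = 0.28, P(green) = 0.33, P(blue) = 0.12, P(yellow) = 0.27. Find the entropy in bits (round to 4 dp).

1.9191 bits

H = −Σ pᵢ log₂ pᵢ.
−0.28·log₂(0.28) = 0.5142
−0.33·log₂(0.33) = 0.5278
−0.12·log₂(0.12) = 0.3671
−0.27·log₂(0.27) = 0.5100
Sum ≈ 1.9191 → 1.9191 bits.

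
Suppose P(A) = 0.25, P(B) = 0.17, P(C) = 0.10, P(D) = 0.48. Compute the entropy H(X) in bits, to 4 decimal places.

H = −Σ pᵢ log₂ pᵢ.
−0.25·log₂(0.25) = 0.5000
−0.17·log₂(0.17) = 0.4346
−0.10·log₂(0.10) = 0.3322
−0.48·log₂(0.48) = 0.5083
Sum ≈ 1.7750 → 1.7750 bits.

1.7750 bits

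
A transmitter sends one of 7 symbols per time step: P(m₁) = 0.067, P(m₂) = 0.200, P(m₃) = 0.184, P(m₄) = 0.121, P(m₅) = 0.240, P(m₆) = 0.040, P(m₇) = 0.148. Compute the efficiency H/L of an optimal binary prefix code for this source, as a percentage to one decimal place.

98.7%

Entropy H = −Σ p log₂ p ≈ 2.6315 bits.
Huffman merges: 1/25+67/1000→107/1000; 107/1000+121/1000→57/250; 37/250+23/125→83/250; 1/5+57/250→107/250; 6/25+83/250→143/250; 107/250+143/250→1. L = 2667/1000 ≈ 2.6670.
Efficiency = H/L = 2.6315/2.6670 = 98.7%.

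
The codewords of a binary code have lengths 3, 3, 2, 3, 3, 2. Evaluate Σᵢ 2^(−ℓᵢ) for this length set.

With common denominator 2^3 = 8: Σ 2^(−ℓᵢ) = 1/8 + 1/8 + 2/8 + 1/8 + 1/8 + 2/8 = 8/8 = 1.

1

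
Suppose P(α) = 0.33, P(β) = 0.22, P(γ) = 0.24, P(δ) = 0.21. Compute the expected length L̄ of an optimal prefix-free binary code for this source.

2 bits/symbol

Repeatedly combine the two least-probable nodes; the expected code length is the sum of the merged weights.
merge 21/100 + 11/50 → 43/100
merge 6/25 + 33/100 → 57/100
merge 43/100 + 57/100 → 1
L = 43/100 + 57/100 + 1 = 2 bits/symbol.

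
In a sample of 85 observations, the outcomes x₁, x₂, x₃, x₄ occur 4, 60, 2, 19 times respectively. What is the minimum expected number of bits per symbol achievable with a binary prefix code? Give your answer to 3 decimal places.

1.365 bits/symbol

Probabilities are the counts divided by 85.
Repeatedly combine the two least-probable nodes; the expected code length is the sum of the merged weights.
merge 2/85 + 4/85 → 6/85
merge 6/85 + 19/85 → 5/17
merge 5/17 + 12/17 → 1
L = 6/85 + 5/17 + 1 = 116/85 ≈ 1.365 bits/symbol.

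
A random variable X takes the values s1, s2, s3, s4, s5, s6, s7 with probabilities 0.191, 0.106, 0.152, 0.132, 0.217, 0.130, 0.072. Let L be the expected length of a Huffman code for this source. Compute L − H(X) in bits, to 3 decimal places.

Entropy H = −Σ p log₂ p ≈ 2.7324 bits.
Huffman merges: 9/125+53/500→89/500; 13/100+33/250→131/500; 19/125+89/500→33/100; 191/1000+217/1000→51/125; 131/500+33/100→74/125; 51/125+74/125→1. L = 277/100 ≈ 2.7700.
L − H = 2.7700 − 2.7324 = 0.038 bits.

0.038 bits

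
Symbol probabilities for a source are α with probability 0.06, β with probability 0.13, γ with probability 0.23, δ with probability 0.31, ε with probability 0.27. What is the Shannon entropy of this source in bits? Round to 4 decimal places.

2.1477 bits

H = −Σ pᵢ log₂ pᵢ.
−0.06·log₂(0.06) = 0.2435
−0.13·log₂(0.13) = 0.3826
−0.23·log₂(0.23) = 0.4877
−0.31·log₂(0.31) = 0.5238
−0.27·log₂(0.27) = 0.5100
Sum ≈ 2.1477 → 2.1477 bits.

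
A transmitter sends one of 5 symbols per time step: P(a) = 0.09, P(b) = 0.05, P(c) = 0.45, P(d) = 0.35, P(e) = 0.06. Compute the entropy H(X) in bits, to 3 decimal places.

H = −Σ pᵢ log₂ pᵢ.
−0.09·log₂(0.09) = 0.3127
−0.05·log₂(0.05) = 0.2161
−0.45·log₂(0.45) = 0.5184
−0.35·log₂(0.35) = 0.5301
−0.06·log₂(0.06) = 0.2435
Sum ≈ 1.8208 → 1.821 bits.

1.821 bits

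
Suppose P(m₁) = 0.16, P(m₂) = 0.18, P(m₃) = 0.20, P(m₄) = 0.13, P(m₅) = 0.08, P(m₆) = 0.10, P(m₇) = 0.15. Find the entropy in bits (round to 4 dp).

2.7496 bits

H = −Σ pᵢ log₂ pᵢ.
−0.16·log₂(0.16) = 0.4230
−0.18·log₂(0.18) = 0.4453
−0.20·log₂(0.20) = 0.4644
−0.13·log₂(0.13) = 0.3826
−0.08·log₂(0.08) = 0.2915
−0.10·log₂(0.10) = 0.3322
−0.15·log₂(0.15) = 0.4105
Sum ≈ 2.7496 → 2.7496 bits.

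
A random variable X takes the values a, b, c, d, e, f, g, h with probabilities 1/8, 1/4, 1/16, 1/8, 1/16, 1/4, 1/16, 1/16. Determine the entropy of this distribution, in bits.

Each probability is a power of 1/2, so log₂(1/p) is an integer.
H = Σ p·log₂(1/p) = 1/8·3 + 1/4·2 + 1/16·4 + 1/8·3 + 1/16·4 + 1/4·2 + 1/16·4 + 1/16·4 = 2.75 bits.

2.75 bits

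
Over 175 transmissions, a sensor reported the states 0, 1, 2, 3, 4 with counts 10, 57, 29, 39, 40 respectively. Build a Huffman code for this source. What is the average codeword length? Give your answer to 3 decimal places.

2.223 bits/symbol

Probabilities are the counts divided by 175.
Repeatedly combine the two least-probable nodes; the expected code length is the sum of the merged weights.
merge 2/35 + 29/175 → 39/175
merge 39/175 + 39/175 → 78/175
merge 8/35 + 57/175 → 97/175
merge 78/175 + 97/175 → 1
L = 39/175 + 78/175 + 97/175 + 1 = 389/175 ≈ 2.223 bits/symbol.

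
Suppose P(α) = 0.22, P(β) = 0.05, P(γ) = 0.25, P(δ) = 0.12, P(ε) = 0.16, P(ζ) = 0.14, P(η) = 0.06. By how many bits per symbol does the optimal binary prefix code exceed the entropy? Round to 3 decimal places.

0.013 bits

Entropy H = −Σ p log₂ p ≈ 2.6274 bits.
Huffman merges: 1/20+3/50→11/100; 11/100+3/25→23/100; 7/50+4/25→3/10; 11/50+23/100→9/20; 1/4+3/10→11/20; 9/20+11/20→1. L = 66/25 ≈ 2.6400.
L − H = 2.6400 − 2.6274 = 0.013 bits.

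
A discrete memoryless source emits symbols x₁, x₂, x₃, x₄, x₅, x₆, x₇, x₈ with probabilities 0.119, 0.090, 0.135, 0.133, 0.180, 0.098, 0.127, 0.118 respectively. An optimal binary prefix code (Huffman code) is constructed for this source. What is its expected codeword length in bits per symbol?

Repeatedly combine the two least-probable nodes; the expected code length is the sum of the merged weights.
merge 9/100 + 49/500 → 47/250
merge 59/500 + 119/1000 → 237/1000
merge 127/1000 + 133/1000 → 13/50
merge 27/200 + 9/50 → 63/200
merge 47/250 + 237/1000 → 17/40
merge 13/50 + 63/200 → 23/40
merge 17/40 + 23/40 → 1
L = 47/250 + 237/1000 + 13/50 + 63/200 + 17/40 + 23/40 + 1 = 3 bits/symbol.

3 bits/symbol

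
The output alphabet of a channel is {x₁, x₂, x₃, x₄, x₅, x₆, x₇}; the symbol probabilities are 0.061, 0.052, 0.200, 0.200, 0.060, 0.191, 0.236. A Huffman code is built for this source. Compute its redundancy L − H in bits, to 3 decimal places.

0.061 bits

Entropy H = −Σ p log₂ p ≈ 2.5880 bits.
Huffman merges: 13/250+3/50→14/125; 61/1000+14/125→173/1000; 173/1000+191/1000→91/250; 1/5+1/5→2/5; 59/250+91/250→3/5; 2/5+3/5→1. L = 2649/1000 ≈ 2.6490.
L − H = 2.6490 − 2.5880 = 0.061 bits.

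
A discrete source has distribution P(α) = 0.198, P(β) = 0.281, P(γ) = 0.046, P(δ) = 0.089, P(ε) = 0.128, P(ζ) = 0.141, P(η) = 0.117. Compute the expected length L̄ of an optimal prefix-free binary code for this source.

2.656 bits/symbol

Repeatedly combine the two least-probable nodes; the expected code length is the sum of the merged weights.
merge 23/500 + 89/1000 → 27/200
merge 117/1000 + 16/125 → 49/200
merge 27/200 + 141/1000 → 69/250
merge 99/500 + 49/200 → 443/1000
merge 69/250 + 281/1000 → 557/1000
merge 443/1000 + 557/1000 → 1
L = 27/200 + 49/200 + 69/250 + 443/1000 + 557/1000 + 1 = 332/125 = 2.656 bits/symbol.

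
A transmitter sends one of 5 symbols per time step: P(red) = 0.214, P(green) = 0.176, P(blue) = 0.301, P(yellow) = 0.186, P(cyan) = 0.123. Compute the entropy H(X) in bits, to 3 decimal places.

H = −Σ pᵢ log₂ pᵢ.
−0.214·log₂(0.214) = 0.4760
−0.176·log₂(0.176) = 0.4411
−0.301·log₂(0.301) = 0.5214
−0.186·log₂(0.186) = 0.4514
−0.123·log₂(0.123) = 0.3719
Sum ≈ 2.2617 → 2.262 bits.

2.262 bits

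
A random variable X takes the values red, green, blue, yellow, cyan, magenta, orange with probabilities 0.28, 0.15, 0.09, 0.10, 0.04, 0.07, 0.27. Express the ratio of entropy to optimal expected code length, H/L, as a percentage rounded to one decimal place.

Entropy H = −Σ p log₂ p ≈ 2.5339 bits.
Huffman merges: 1/25+7/100→11/100; 9/100+1/10→19/100; 11/100+3/20→13/50; 19/100+13/50→9/20; 27/100+7/25→11/20; 9/20+11/20→1. L = 64/25 ≈ 2.5600.
Efficiency = H/L = 2.5339/2.5600 = 99.0%.

99.0%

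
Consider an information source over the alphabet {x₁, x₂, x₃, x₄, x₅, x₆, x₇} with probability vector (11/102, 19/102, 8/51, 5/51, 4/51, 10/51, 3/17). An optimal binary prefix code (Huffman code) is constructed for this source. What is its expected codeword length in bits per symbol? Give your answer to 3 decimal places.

2.794 bits/symbol

Repeatedly combine the two least-probable nodes; the expected code length is the sum of the merged weights.
merge 4/51 + 5/51 → 3/17
merge 11/102 + 8/51 → 9/34
merge 3/17 + 3/17 → 6/17
merge 19/102 + 10/51 → 13/34
merge 9/34 + 6/17 → 21/34
merge 13/34 + 21/34 → 1
L = 3/17 + 9/34 + 6/17 + 13/34 + 21/34 + 1 = 95/34 ≈ 2.794 bits/symbol.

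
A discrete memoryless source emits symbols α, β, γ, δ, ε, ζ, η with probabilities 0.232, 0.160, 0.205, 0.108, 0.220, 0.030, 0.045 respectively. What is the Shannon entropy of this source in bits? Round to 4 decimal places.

2.5612 bits

H = −Σ pᵢ log₂ pᵢ.
−0.232·log₂(0.232) = 0.4890
−0.160·log₂(0.160) = 0.4230
−0.205·log₂(0.205) = 0.4687
−0.108·log₂(0.108) = 0.3468
−0.220·log₂(0.220) = 0.4806
−0.030·log₂(0.030) = 0.1518
−0.045·log₂(0.045) = 0.2013
Sum ≈ 2.5612 → 2.5612 bits.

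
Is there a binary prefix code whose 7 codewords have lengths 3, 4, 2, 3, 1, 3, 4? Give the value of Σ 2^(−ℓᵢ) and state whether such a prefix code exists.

1.25; no

With common denominator 2^4 = 16: Σ 2^(−ℓᵢ) = 2/16 + 1/16 + 4/16 + 2/16 + 8/16 + 2/16 + 1/16 = 20/16 = 1.25.
Kraft's inequality requires Σ ≤ 1; here Σ = 1.25 > 1, so no such prefix code exists.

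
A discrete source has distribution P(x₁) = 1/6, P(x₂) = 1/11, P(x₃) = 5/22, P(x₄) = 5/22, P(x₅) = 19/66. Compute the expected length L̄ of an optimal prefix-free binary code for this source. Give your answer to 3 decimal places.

2.258 bits/symbol

Repeatedly combine the two least-probable nodes; the expected code length is the sum of the merged weights.
merge 1/11 + 1/6 → 17/66
merge 5/22 + 5/22 → 5/11
merge 17/66 + 19/66 → 6/11
merge 5/11 + 6/11 → 1
L = 17/66 + 5/11 + 6/11 + 1 = 149/66 ≈ 2.258 bits/symbol.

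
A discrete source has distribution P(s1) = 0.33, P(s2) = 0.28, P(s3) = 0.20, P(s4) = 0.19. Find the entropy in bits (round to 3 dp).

H = −Σ pᵢ log₂ pᵢ.
−0.33·log₂(0.33) = 0.5278
−0.28·log₂(0.28) = 0.5142
−0.20·log₂(0.20) = 0.4644
−0.19·log₂(0.19) = 0.4552
Sum ≈ 1.9617 → 1.962 bits.

1.962 bits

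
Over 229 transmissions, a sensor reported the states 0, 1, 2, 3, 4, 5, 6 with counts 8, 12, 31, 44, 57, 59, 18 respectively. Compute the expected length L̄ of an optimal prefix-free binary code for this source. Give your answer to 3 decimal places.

2.555 bits/symbol

Probabilities are the counts divided by 229.
Repeatedly combine the two least-probable nodes; the expected code length is the sum of the merged weights.
merge 8/229 + 12/229 → 20/229
merge 18/229 + 20/229 → 38/229
merge 31/229 + 38/229 → 69/229
merge 44/229 + 57/229 → 101/229
merge 59/229 + 69/229 → 128/229
merge 101/229 + 128/229 → 1
L = 20/229 + 38/229 + 69/229 + 101/229 + 128/229 + 1 = 585/229 ≈ 2.555 bits/symbol.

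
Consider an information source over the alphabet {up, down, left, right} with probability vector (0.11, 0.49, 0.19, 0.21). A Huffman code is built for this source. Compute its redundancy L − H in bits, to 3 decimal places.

0.027 bits

Entropy H = −Σ p log₂ p ≈ 1.7826 bits.
Huffman merges: 11/100+19/100→3/10; 21/100+3/10→51/100; 49/100+51/100→1. L = 181/100 ≈ 1.8100.
L − H = 1.8100 − 1.7826 = 0.027 bits.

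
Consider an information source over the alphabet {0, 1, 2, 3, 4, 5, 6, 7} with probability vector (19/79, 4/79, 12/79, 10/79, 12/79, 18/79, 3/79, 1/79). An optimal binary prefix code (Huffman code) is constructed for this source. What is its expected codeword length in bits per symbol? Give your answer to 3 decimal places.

Repeatedly combine the two least-probable nodes; the expected code length is the sum of the merged weights.
merge 1/79 + 3/79 → 4/79
merge 4/79 + 4/79 → 8/79
merge 8/79 + 10/79 → 18/79
merge 12/79 + 12/79 → 24/79
merge 18/79 + 18/79 → 36/79
merge 19/79 + 24/79 → 43/79
merge 36/79 + 43/79 → 1
L = 4/79 + 8/79 + 18/79 + 24/79 + 36/79 + 43/79 + 1 = 212/79 ≈ 2.684 bits/symbol.

2.684 bits/symbol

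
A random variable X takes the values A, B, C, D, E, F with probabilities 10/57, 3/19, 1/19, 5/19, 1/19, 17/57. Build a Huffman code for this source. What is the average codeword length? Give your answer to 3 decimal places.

Repeatedly combine the two least-probable nodes; the expected code length is the sum of the merged weights.
merge 1/19 + 1/19 → 2/19
merge 2/19 + 3/19 → 5/19
merge 10/57 + 5/19 → 25/57
merge 5/19 + 17/57 → 32/57
merge 25/57 + 32/57 → 1
L = 2/19 + 5/19 + 25/57 + 32/57 + 1 = 45/19 ≈ 2.368 bits/symbol.

2.368 bits/symbol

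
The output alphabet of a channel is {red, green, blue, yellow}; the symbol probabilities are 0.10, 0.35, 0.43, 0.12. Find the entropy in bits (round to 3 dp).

1.753 bits

H = −Σ pᵢ log₂ pᵢ.
−0.10·log₂(0.10) = 0.3322
−0.35·log₂(0.35) = 0.5301
−0.43·log₂(0.43) = 0.5236
−0.12·log₂(0.12) = 0.3671
Sum ≈ 1.7529 → 1.753 bits.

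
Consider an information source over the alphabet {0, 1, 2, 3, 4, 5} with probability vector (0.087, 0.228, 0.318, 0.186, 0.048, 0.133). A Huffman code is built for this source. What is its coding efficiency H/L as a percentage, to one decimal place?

98.5%

Entropy H = −Σ p log₂ p ≈ 2.3671 bits.
Huffman merges: 6/125+87/1000→27/200; 133/1000+27/200→67/250; 93/500+57/250→207/500; 67/250+159/500→293/500; 207/500+293/500→1. L = 2403/1000 ≈ 2.4030.
Efficiency = H/L = 2.3671/2.4030 = 98.5%.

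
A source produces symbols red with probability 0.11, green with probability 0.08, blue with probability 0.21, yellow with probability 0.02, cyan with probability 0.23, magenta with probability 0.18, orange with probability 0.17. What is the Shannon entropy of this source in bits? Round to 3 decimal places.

H = −Σ pᵢ log₂ pᵢ.
−0.11·log₂(0.11) = 0.3503
−0.08·log₂(0.08) = 0.2915
−0.21·log₂(0.21) = 0.4728
−0.02·log₂(0.02) = 0.1129
−0.23·log₂(0.23) = 0.4877
−0.18·log₂(0.18) = 0.4453
−0.17·log₂(0.17) = 0.4346
Sum ≈ 2.5951 → 2.595 bits.

2.595 bits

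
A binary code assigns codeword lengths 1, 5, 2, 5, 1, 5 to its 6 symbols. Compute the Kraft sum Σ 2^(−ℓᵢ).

1.34375

With common denominator 2^5 = 32: Σ 2^(−ℓᵢ) = 16/32 + 1/32 + 8/32 + 1/32 + 16/32 + 1/32 = 43/32 = 1.34375.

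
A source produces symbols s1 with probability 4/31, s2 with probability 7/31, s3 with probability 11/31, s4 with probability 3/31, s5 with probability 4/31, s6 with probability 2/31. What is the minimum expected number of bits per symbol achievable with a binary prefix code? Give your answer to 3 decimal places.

2.419 bits/symbol

Repeatedly combine the two least-probable nodes; the expected code length is the sum of the merged weights.
merge 2/31 + 3/31 → 5/31
merge 4/31 + 4/31 → 8/31
merge 5/31 + 7/31 → 12/31
merge 8/31 + 11/31 → 19/31
merge 12/31 + 19/31 → 1
L = 5/31 + 8/31 + 12/31 + 19/31 + 1 = 75/31 ≈ 2.419 bits/symbol.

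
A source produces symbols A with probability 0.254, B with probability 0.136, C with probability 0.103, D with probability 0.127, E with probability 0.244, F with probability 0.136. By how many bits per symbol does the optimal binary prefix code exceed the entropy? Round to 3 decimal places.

Entropy H = −Σ p log₂ p ≈ 2.4975 bits.
Huffman merges: 103/1000+127/1000→23/100; 17/125+17/125→34/125; 23/100+61/250→237/500; 127/500+34/125→263/500; 237/500+263/500→1. L = 1251/500 ≈ 2.5020.
L − H = 2.5020 − 2.4975 = 0.005 bits.

0.005 bits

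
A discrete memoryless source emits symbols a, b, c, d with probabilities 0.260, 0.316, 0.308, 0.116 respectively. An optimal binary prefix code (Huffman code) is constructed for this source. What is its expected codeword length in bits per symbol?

Repeatedly combine the two least-probable nodes; the expected code length is the sum of the merged weights.
merge 29/250 + 13/50 → 47/125
merge 77/250 + 79/250 → 78/125
merge 47/125 + 78/125 → 1
L = 47/125 + 78/125 + 1 = 2 bits/symbol.

2 bits/symbol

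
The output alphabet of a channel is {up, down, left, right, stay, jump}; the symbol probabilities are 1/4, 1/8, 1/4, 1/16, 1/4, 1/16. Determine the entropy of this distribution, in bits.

Each probability is a power of 1/2, so log₂(1/p) is an integer.
H = Σ p·log₂(1/p) = 1/4·2 + 1/8·3 + 1/4·2 + 1/16·4 + 1/4·2 + 1/16·4 = 2.375 bits.

2.375 bits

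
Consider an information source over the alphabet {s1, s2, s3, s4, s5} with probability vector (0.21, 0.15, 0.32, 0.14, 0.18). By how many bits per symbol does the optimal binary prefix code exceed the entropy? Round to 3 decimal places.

0.038 bits

Entropy H = −Σ p log₂ p ≈ 2.2518 bits.
Huffman merges: 7/50+3/20→29/100; 9/50+21/100→39/100; 29/100+8/25→61/100; 39/100+61/100→1. L = 229/100 ≈ 2.2900.
L − H = 2.2900 − 2.2518 = 0.038 bits.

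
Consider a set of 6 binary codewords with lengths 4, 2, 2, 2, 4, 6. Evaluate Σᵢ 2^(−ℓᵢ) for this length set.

With common denominator 2^6 = 64: Σ 2^(−ℓᵢ) = 4/64 + 16/64 + 16/64 + 16/64 + 4/64 + 1/64 = 57/64 = 0.890625.

0.890625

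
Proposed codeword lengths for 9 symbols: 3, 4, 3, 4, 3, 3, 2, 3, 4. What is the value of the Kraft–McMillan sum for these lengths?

With common denominator 2^4 = 16: Σ 2^(−ℓᵢ) = 2/16 + 1/16 + 2/16 + 1/16 + 2/16 + 2/16 + 4/16 + 2/16 + 1/16 = 17/16 = 1.0625.

1.0625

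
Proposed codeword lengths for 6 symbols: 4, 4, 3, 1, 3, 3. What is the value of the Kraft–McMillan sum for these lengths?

With common denominator 2^4 = 16: Σ 2^(−ℓᵢ) = 1/16 + 1/16 + 2/16 + 8/16 + 2/16 + 2/16 = 16/16 = 1.

1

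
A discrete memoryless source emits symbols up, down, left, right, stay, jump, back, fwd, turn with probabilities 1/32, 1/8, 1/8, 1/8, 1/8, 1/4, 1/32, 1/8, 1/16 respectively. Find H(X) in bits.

2.9375 bits

Each probability is a power of 1/2, so log₂(1/p) is an integer.
H = Σ p·log₂(1/p) = 1/32·5 + 1/8·3 + 1/8·3 + 1/8·3 + 1/8·3 + 1/4·2 + 1/32·5 + 1/8·3 + 1/16·4 = 2.9375 bits.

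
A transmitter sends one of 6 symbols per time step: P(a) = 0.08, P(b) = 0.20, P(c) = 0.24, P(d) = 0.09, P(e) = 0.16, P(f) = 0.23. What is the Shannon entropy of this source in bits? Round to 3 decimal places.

H = −Σ pᵢ log₂ pᵢ.
−0.08·log₂(0.08) = 0.2915
−0.20·log₂(0.20) = 0.4644
−0.24·log₂(0.24) = 0.4941
−0.09·log₂(0.09) = 0.3127
−0.16·log₂(0.16) = 0.4230
−0.23·log₂(0.23) = 0.4877
Sum ≈ 2.4734 → 2.473 bits.

2.473 bits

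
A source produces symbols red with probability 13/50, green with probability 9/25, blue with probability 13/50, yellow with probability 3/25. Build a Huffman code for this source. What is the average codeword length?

2 bits/symbol

Repeatedly combine the two least-probable nodes; the expected code length is the sum of the merged weights.
merge 3/25 + 13/50 → 19/50
merge 13/50 + 9/25 → 31/50
merge 19/50 + 31/50 → 1
L = 19/50 + 31/50 + 1 = 2 bits/symbol.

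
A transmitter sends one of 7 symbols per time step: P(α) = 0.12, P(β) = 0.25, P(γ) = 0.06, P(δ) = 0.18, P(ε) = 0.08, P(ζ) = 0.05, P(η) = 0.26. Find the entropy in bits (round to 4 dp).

2.5688 bits

H = −Σ pᵢ log₂ pᵢ.
−0.12·log₂(0.12) = 0.3671
−0.25·log₂(0.25) = 0.5000
−0.06·log₂(0.06) = 0.2435
−0.18·log₂(0.18) = 0.4453
−0.08·log₂(0.08) = 0.2915
−0.05·log₂(0.05) = 0.2161
−0.26·log₂(0.26) = 0.5053
Sum ≈ 2.5688 → 2.5688 bits.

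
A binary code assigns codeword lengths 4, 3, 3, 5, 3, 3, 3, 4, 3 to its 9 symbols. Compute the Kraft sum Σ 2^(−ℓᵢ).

0.90625

With common denominator 2^5 = 32: Σ 2^(−ℓᵢ) = 2/32 + 4/32 + 4/32 + 1/32 + 4/32 + 4/32 + 4/32 + 2/32 + 4/32 = 29/32 = 0.90625.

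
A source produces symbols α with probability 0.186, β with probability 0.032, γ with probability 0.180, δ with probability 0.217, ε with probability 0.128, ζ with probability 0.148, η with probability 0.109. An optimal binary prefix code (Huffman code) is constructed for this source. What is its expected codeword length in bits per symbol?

Repeatedly combine the two least-probable nodes; the expected code length is the sum of the merged weights.
merge 4/125 + 109/1000 → 141/1000
merge 16/125 + 141/1000 → 269/1000
merge 37/250 + 9/50 → 41/125
merge 93/500 + 217/1000 → 403/1000
merge 269/1000 + 41/125 → 597/1000
merge 403/1000 + 597/1000 → 1
L = 141/1000 + 269/1000 + 41/125 + 403/1000 + 597/1000 + 1 = 1369/500 = 2.738 bits/symbol.

2.738 bits/symbol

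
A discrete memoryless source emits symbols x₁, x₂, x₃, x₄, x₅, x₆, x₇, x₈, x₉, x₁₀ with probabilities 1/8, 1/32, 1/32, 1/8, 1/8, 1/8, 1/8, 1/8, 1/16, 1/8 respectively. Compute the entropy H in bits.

3.1875 bits

Each probability is a power of 1/2, so log₂(1/p) is an integer.
H = Σ p·log₂(1/p) = 1/8·3 + 1/32·5 + 1/32·5 + 1/8·3 + 1/8·3 + 1/8·3 + 1/8·3 + 1/8·3 + 1/16·4 + 1/8·3 = 3.1875 bits.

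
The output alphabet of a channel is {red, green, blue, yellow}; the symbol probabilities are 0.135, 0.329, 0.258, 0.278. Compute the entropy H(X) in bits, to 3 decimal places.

1.935 bits

H = −Σ pᵢ log₂ pᵢ.
−0.135·log₂(0.135) = 0.3900
−0.329·log₂(0.329) = 0.5277
−0.258·log₂(0.258) = 0.5043
−0.278·log₂(0.278) = 0.5134
Sum ≈ 1.9354 → 1.935 bits.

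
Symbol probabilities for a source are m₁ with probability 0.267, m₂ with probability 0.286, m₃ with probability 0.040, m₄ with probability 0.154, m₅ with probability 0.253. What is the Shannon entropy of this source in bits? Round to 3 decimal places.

2.128 bits

H = −Σ pᵢ log₂ pᵢ.
−0.267·log₂(0.267) = 0.5087
−0.286·log₂(0.286) = 0.5165
−0.040·log₂(0.040) = 0.1858
−0.154·log₂(0.154) = 0.4156
−0.253·log₂(0.253) = 0.5016
Sum ≈ 2.1282 → 2.128 bits.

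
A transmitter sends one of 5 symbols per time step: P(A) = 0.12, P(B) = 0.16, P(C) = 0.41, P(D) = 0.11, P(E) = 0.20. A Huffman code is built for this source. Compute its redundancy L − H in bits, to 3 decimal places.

0.048 bits

Entropy H = −Σ p log₂ p ≈ 2.1321 bits.
Huffman merges: 11/100+3/25→23/100; 4/25+1/5→9/25; 23/100+9/25→59/100; 41/100+59/100→1. L = 109/50 ≈ 2.1800.
L − H = 2.1800 − 2.1321 = 0.048 bits.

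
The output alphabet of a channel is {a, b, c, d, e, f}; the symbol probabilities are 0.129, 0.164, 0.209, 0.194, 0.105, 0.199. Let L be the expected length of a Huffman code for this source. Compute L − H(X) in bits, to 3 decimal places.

0.047 bits

Entropy H = −Σ p log₂ p ≈ 2.5448 bits.
Huffman merges: 21/200+129/1000→117/500; 41/250+97/500→179/500; 199/1000+209/1000→51/125; 117/500+179/500→74/125; 51/125+74/125→1. L = 324/125 ≈ 2.5920.
L − H = 2.5920 − 2.5448 = 0.047 bits.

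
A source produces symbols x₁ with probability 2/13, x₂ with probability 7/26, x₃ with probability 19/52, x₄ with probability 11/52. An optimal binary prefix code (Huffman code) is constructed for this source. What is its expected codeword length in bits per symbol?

Repeatedly combine the two least-probable nodes; the expected code length is the sum of the merged weights.
merge 2/13 + 11/52 → 19/52
merge 7/26 + 19/52 → 33/52
merge 19/52 + 33/52 → 1
L = 19/52 + 33/52 + 1 = 2 bits/symbol.

2 bits/symbol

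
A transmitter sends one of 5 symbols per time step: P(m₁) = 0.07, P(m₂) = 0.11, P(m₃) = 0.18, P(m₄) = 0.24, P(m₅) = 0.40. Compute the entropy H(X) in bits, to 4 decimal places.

H = −Σ pᵢ log₂ pᵢ.
−0.07·log₂(0.07) = 0.2686
−0.11·log₂(0.11) = 0.3503
−0.18·log₂(0.18) = 0.4453
−0.24·log₂(0.24) = 0.4941
−0.40·log₂(0.40) = 0.5288
Sum ≈ 2.0871 → 2.0871 bits.

2.0871 bits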